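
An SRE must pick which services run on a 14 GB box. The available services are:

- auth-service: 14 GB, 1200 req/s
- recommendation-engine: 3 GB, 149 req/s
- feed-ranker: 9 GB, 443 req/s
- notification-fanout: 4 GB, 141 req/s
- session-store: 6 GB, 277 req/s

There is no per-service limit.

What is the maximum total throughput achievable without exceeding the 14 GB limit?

The ratio ordering already packs tightly: auth-service, 14 GB, 1200.

1200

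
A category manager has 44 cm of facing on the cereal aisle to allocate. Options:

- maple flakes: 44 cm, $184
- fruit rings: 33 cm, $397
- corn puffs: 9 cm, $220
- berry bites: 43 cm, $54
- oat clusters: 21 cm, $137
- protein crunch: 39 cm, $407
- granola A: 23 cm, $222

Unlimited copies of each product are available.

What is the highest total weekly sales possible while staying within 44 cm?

880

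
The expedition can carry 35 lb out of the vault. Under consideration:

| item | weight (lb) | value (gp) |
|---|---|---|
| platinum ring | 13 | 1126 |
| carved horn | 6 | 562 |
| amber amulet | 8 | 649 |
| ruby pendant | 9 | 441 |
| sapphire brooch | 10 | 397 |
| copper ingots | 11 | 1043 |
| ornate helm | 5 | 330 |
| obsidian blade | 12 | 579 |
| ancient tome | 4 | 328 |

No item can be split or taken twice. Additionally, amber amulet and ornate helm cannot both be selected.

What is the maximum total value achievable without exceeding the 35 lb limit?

A density-first pass picks platinum ring + carved horn + copper ingots + ancient tome — 3059 at 34 lb.
Replace ancient tome with ornate helm: the trade gains 2 net, giving 3061 at 35 lb.
The closest alternative, platinum ring + carved horn + copper ingots + ancient tome, reaches only 3059.

3061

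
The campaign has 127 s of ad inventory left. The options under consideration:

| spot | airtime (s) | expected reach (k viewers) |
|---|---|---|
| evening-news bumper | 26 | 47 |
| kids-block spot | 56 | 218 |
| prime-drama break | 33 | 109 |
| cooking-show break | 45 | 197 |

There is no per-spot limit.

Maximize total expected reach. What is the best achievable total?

503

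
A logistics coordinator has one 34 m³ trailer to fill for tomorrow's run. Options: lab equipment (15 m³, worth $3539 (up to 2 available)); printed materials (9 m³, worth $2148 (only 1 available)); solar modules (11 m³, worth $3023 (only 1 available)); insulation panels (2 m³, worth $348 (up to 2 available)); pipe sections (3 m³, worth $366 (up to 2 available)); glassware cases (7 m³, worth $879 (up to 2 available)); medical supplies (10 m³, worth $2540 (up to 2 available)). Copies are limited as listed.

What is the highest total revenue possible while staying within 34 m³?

8469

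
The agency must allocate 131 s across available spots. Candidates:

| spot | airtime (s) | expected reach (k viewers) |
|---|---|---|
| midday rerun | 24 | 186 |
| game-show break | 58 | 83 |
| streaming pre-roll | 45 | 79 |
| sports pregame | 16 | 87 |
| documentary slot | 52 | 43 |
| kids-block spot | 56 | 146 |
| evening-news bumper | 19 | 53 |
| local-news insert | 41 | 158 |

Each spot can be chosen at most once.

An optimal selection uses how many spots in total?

4

Optimal total is 510.
For example midday rerun + streaming pre-roll + sports pregame + local-news insert achieves it, using 126 s.
Any selection reaching 510 contains exactly 4 spots.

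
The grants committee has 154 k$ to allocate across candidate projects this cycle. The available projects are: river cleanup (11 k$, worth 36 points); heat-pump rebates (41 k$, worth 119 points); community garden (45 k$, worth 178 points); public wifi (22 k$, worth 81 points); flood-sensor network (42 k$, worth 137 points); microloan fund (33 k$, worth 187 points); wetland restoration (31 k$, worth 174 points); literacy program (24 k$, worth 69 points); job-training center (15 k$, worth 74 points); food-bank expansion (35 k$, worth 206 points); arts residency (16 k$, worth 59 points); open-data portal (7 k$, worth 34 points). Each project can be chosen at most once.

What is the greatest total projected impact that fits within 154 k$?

792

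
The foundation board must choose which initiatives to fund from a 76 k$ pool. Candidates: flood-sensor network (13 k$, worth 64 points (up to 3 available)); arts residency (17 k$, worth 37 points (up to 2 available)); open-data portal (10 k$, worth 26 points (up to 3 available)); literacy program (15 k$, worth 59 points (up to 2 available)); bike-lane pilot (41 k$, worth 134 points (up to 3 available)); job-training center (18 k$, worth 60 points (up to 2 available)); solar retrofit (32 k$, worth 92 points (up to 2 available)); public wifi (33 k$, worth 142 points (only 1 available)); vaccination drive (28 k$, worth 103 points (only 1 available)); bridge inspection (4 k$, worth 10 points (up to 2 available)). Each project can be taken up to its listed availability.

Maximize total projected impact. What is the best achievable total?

344

Best packing: 3×flood-sensor network + public wifi + bridge inspection — 76 k$, 344 total.
Every other selection either busts 76 k$ or exceeds an availability limit or fails to beat 344.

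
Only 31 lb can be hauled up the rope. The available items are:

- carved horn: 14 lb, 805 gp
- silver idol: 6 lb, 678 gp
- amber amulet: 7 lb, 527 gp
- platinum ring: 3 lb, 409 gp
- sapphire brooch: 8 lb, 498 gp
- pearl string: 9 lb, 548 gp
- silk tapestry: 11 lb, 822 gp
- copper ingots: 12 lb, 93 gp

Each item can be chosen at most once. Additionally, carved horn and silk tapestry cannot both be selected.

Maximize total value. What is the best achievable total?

A density-first pass picks silver idol + amber amulet + platinum ring + silk tapestry — 2436 at 27 lb.
Replace amber amulet with pearl string: the trade gains 21 net, giving 2457 at 29 lb.

2457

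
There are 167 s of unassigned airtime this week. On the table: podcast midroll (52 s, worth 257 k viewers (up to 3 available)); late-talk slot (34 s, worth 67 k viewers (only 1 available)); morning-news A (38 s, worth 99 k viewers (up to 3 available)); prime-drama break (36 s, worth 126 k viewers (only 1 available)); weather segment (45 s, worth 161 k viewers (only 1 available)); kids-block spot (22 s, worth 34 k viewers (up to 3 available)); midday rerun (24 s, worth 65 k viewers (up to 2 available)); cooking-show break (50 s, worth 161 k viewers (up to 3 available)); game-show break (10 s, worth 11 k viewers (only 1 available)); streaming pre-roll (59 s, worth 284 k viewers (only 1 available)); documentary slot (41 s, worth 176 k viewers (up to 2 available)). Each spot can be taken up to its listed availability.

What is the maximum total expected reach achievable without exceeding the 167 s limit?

Density check — podcast midroll 4.94, streaming pre-roll 4.81, documentary slot 4.29, weather segment 3.58 are the best per s.
Taking the top-ratio spots first gives 3×podcast midroll + game-show break for 782 (166 s).
Dropping podcast midroll and game-show break frees 62 s; slotting in streaming pre-roll (59 s) lifts the total to 798 at 163 s.
No other feasible combination exceeds 798.

798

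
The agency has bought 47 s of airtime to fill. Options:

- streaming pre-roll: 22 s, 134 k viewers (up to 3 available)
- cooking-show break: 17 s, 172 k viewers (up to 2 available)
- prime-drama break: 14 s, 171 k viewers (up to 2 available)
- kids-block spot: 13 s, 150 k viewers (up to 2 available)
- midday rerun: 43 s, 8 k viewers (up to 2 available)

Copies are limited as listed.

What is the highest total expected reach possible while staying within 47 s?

514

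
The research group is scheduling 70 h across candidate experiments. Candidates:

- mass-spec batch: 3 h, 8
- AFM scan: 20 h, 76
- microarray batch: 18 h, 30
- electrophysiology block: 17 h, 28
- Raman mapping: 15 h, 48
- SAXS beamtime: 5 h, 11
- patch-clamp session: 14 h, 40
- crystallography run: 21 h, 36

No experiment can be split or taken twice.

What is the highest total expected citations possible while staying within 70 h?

202

A density-first pass picks mass-spec batch + AFM scan + Raman mapping + SAXS beamtime + patch-clamp session — 183 at 57 h.
Replace SAXS beamtime with microarray batch: the trade gains 19 net, giving 202 at 70 h.
The closest alternative, mass-spec batch + AFM scan + electrophysiology block + Raman mapping + patch-clamp session, reaches only 200.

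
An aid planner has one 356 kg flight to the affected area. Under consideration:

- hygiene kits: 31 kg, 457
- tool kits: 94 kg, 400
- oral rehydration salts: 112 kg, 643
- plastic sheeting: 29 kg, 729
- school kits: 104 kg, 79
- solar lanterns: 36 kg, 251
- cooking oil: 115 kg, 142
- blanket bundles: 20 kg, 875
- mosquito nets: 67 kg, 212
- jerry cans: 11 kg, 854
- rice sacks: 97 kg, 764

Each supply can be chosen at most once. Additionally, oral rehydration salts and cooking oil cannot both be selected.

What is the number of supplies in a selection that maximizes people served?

7

The maximum people served within 356 kg is 4573.
One optimal bundle: hygiene kits + oral rehydration salts + plastic sheeting + solar lanterns + blanket bundles + jerry cans + rice sacks (336 kg).
Any selection reaching 4573 contains exactly 7 supplies.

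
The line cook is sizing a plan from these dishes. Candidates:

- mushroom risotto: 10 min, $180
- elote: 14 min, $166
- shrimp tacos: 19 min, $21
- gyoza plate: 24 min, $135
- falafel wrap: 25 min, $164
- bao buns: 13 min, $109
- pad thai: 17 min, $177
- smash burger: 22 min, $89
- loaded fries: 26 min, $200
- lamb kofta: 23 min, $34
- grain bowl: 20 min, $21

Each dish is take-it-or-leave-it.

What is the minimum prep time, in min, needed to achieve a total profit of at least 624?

54

Minimise min subject to total profit ≥ 624.
Taking mushroom risotto + elote + bao buns + pad thai gives 632 (≥ 624) for 54 min.
No combination under 54 min hits 624.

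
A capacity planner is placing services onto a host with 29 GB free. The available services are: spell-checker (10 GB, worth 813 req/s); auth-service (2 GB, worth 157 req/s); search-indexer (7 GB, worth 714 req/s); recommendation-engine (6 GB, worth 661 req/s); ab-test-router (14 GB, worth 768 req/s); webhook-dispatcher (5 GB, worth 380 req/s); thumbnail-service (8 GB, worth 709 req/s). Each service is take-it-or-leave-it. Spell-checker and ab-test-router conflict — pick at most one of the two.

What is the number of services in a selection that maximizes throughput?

5

Best achievable throughput is 2621.
auth-service + search-indexer + recommendation-engine + webhook-dispatcher + thumbnail-service hits 2621 at 28 GB.
Any selection reaching 2621 contains exactly 5 services.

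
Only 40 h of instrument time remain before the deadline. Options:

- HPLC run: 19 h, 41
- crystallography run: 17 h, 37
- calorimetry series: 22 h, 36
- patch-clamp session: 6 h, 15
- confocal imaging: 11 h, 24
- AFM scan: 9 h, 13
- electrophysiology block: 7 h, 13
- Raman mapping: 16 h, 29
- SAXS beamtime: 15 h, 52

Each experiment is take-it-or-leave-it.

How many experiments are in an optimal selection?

3

Optimal total is 108.
One optimal bundle: HPLC run + patch-clamp session + SAXS beamtime (40 h).
All optima have 3 experiments.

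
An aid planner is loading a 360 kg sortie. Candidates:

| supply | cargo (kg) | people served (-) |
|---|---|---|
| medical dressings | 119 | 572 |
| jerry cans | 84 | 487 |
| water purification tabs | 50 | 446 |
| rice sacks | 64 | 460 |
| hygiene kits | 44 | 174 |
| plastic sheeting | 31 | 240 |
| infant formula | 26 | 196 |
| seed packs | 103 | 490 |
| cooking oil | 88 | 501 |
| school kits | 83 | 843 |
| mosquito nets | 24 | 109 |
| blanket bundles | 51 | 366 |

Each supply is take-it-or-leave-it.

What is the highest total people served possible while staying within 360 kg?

Density check — school kits 10.16, water purification tabs 8.92, plastic sheeting 7.74 are the best per kg.
Filling by ratio: water purification tabs + rice sacks + plastic sheeting + infant formula + school kits + mosquito nets + blanket bundles for 2660, with 31 kg left unused.
Dropping plastic sheeting and mosquito nets frees 55 kg; slotting in jerry cans (84 kg) lifts the total to 2798 at 358 kg.
An exhaustive check of the 4096 subsets confirms 2798.

2798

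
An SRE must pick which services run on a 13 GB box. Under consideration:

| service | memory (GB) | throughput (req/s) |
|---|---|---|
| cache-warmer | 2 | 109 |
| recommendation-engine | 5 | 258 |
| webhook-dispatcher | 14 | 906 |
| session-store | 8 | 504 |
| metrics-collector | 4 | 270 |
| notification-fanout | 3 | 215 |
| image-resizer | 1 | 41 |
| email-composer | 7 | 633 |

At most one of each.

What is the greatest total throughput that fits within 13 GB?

Greedy by ratio would take cache-warmer + notification-fanout + image-resizer + email-composer: 13 GB used, total 998.
Replace notification-fanout and image-resizer with metrics-collector: the trade gains 14 net, giving 1012 at 13 GB.
Nothing else within 13 GB beats 1012.

1012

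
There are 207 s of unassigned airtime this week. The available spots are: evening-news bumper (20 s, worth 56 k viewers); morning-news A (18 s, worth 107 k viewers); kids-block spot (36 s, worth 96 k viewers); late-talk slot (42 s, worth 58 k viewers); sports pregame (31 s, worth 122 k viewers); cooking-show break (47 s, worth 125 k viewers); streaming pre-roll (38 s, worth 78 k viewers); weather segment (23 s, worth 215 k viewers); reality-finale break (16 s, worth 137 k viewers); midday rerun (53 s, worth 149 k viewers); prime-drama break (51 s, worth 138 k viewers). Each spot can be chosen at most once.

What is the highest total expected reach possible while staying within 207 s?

900

Ranking by ratio (expected reach/s): weather segment 9.35, reality-finale break 8.56, morning-news A 5.94, sports pregame 3.94.
Filling by ratio: evening-news bumper + morning-news A + kids-block spot + sports pregame + weather segment + reality-finale break + midday rerun for 882, with 10 s left unused.
Dropping kids-block spot and midday rerun frees 89 s; slotting in cooking-show break + prime-drama break (98 s) lifts the total to 900 at 206 s.
The closest alternative, evening-news bumper + morning-news A + kids-block spot + sports pregame + weather segment + reality-finale break + midday rerun, reaches only 882.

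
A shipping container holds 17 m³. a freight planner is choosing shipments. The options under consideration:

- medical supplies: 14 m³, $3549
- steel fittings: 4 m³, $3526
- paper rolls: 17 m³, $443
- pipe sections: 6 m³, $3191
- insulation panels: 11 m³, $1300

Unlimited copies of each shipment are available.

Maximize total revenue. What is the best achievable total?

14104

The ratio ordering already packs tightly: 4×steel fittings, 16 m³, 14104.
Every other selection either busts 17 m³ or fails to beat 14104.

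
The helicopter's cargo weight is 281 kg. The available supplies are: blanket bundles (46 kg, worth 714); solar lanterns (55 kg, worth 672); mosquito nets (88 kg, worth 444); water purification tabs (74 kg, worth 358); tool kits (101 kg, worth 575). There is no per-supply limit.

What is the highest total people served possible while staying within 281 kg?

4284

Ranking by ratio (people served/kg): blanket bundles 15.52, solar lanterns 12.22, tool kits 5.69.
6×blanket bundles uses 276 of the 281 kg and totals 4284.
Every other selection either busts 281 kg or fails to beat 4284.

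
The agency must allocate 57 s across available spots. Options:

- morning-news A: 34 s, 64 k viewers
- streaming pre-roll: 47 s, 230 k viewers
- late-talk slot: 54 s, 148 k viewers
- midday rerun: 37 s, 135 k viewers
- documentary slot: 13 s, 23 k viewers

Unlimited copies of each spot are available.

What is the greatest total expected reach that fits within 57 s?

Best packing: streaming pre-roll — 47 s, 230 total.

230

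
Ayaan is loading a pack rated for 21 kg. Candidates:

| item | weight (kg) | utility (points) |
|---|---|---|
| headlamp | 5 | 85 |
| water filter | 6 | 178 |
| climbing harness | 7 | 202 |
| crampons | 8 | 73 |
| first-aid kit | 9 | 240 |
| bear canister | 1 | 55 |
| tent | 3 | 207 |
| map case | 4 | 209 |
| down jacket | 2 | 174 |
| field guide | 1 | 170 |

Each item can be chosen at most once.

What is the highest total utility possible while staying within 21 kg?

1055

The ratio heuristic lands on water filter + bear canister + tent + map case + down jacket + field guide (993) but leaves 4 kg idle.
Replace water filter with first-aid kit: the trade gains 62 net, giving 1055 at 20 kg.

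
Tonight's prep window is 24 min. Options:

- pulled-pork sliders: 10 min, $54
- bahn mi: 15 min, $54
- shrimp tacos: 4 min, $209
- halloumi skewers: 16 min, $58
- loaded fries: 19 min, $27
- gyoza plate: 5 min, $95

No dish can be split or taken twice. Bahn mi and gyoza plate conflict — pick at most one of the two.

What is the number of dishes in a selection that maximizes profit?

Best achievable profit is 358.
One optimal bundle: pulled-pork sliders + shrimp tacos + gyoza plate (19 min).
Every optimal selection uses 3 dishes.

3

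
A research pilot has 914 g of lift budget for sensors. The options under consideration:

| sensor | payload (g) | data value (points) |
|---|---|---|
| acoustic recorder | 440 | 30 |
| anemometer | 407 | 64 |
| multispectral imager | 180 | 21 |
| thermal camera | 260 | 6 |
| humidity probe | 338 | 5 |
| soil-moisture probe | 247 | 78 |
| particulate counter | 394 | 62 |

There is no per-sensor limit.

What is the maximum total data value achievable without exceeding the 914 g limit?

Density check — soil-moisture probe 0.32, particulate counter 0.16, anemometer 0.16 are the best per g.
3×soil-moisture probe uses 741 of the 914 g and totals 234.

234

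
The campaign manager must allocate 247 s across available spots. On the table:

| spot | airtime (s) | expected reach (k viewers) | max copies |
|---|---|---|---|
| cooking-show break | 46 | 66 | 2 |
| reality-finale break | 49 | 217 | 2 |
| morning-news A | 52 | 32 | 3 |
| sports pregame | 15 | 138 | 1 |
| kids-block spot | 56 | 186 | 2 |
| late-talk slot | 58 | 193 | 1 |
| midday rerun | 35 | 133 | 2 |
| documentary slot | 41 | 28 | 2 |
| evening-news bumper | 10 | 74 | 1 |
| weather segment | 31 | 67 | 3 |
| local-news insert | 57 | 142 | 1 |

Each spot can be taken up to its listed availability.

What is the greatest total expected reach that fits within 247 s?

Density check — sports pregame 9.20, evening-news bumper 7.40, reality-finale break 4.43 are the best per s.
The ratio heuristic lands on 2×reality-finale break + sports pregame + 2×midday rerun + evening-news bumper + weather segment (979) but leaves 23 s idle.
Replace midday rerun with late-talk slot: the trade gains 60 net, giving 1039 at 247 s.

1039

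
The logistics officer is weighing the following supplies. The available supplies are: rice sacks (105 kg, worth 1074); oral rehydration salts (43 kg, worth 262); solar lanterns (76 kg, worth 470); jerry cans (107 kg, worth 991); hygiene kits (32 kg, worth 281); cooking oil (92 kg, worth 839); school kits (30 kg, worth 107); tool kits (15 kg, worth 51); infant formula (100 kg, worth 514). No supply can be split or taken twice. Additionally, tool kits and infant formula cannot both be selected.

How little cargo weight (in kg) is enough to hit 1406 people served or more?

Minimise kg subject to total people served ≥ 1406.
rice sacks + hygiene kits + tool kits: 1406 people served at 152 kg.
No combination under 152 kg hits 1406.

152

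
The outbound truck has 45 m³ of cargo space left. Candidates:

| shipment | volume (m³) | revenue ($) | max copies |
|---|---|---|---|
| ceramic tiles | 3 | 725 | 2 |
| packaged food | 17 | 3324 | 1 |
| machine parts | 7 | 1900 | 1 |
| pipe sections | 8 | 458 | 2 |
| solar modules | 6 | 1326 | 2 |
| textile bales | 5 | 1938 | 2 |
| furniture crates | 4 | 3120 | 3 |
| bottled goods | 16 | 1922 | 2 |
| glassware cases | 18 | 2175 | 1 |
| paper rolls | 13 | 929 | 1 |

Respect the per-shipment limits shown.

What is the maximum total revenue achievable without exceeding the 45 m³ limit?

Ranking by ratio (revenue/m³): furniture crates 780.00, textile bales 387.60, machine parts 271.43.
Greedy by ratio would take 2×ceramic tiles + machine parts + solar modules + 2×textile bales + 3×furniture crates: 41 m³ used, total 17912.
Replace ceramic tiles with solar modules: the trade gains 601 net, giving 18513 at 44 m³.
That's the maximum — no swap from here does better than 18513.

18513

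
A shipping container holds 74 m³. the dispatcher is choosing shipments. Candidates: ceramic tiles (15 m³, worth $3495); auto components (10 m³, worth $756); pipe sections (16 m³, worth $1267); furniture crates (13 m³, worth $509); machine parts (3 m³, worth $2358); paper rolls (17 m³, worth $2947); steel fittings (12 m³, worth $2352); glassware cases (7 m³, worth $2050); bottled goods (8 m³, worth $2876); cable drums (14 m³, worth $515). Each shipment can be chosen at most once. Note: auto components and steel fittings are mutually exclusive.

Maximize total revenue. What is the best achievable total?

16078

By revenue per m³: machine parts 786.00, bottled goods 359.50, glassware cases 292.86, ceramic tiles 233.00 lead.
Taking ceramic tiles + machine parts + paper rolls + steel fittings + glassware cases + bottled goods: 62 m³ used, 16078 in revenue.
That's the maximum — no feasible swap from here does better than 16078.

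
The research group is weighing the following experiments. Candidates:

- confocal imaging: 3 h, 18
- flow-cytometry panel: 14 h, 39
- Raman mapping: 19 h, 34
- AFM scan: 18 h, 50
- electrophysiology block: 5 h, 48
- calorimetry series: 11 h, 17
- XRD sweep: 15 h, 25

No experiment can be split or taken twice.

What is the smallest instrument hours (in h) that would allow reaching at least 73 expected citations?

19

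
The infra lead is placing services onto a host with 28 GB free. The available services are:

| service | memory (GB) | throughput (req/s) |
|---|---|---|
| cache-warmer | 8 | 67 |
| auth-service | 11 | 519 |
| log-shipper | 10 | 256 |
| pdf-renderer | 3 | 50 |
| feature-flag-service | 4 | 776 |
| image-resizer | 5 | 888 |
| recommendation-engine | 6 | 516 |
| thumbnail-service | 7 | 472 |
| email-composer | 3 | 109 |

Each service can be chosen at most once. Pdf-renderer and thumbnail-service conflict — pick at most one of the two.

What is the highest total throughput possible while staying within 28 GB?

Feature-flag-service + image-resizer + recommendation-engine + thumbnail-service + email-composer uses 25 of the 28 GB and totals 2761.

2761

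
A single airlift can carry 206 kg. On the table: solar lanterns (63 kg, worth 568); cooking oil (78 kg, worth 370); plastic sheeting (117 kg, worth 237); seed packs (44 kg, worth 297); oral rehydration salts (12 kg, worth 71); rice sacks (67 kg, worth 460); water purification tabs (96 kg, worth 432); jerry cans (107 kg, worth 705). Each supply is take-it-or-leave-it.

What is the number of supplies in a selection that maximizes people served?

4

Optimal total is 1396.
One optimal bundle: solar lanterns + seed packs + oral rehydration salts + rice sacks (186 kg).
All optima have 4 supplies.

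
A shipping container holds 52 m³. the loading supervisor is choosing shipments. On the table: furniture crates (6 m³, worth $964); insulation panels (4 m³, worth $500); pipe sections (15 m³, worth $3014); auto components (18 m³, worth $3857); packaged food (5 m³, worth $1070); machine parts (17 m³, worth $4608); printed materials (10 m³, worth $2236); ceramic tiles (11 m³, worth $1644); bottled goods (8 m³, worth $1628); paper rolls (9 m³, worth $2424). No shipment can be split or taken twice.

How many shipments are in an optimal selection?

Best achievable revenue is 12517.
One optimal bundle: auto components + machine parts + bottled goods + paper rolls (52 m³).
Every optimal selection uses 4 shipments.

4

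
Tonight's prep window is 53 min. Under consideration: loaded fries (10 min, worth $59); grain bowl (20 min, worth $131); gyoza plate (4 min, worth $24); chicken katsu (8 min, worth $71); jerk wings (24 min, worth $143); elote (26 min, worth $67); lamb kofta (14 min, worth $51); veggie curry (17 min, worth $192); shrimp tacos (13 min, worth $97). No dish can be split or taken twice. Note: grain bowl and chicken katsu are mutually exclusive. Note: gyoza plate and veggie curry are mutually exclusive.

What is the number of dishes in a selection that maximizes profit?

Optimal total is 420.
One optimal bundle: grain bowl + veggie curry + shrimp tacos (50 min).
Every optimal selection uses 3 dishes.

3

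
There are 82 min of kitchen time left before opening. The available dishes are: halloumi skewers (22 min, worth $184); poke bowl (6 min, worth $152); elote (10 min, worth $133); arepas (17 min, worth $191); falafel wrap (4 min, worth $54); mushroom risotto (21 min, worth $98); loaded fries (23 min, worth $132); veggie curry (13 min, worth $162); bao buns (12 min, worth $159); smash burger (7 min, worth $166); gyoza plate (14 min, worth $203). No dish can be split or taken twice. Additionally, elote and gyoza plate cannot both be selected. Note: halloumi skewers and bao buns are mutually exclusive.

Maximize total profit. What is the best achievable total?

1087

Density check — poke bowl 25.33, smash burger 23.71, gyoza plate 14.50 are the best per min.
Best packing: poke bowl + arepas + falafel wrap + veggie curry + bao buns + smash burger + gyoza plate — 73 min, 1087 total.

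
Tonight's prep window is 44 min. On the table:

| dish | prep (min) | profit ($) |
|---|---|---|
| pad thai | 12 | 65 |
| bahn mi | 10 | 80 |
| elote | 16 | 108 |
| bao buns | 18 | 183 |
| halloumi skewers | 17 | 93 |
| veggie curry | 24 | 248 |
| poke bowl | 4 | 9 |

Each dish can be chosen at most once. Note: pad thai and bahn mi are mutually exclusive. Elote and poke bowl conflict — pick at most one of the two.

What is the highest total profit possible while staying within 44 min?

Ranking by ratio (profit/min): veggie curry 10.33, bao buns 10.17, bahn mi 8.00.
Taking bao buns + veggie curry: 42 min used, 431 in profit.
Runner-up bahn mi + elote + bao buns tops out at 371.

431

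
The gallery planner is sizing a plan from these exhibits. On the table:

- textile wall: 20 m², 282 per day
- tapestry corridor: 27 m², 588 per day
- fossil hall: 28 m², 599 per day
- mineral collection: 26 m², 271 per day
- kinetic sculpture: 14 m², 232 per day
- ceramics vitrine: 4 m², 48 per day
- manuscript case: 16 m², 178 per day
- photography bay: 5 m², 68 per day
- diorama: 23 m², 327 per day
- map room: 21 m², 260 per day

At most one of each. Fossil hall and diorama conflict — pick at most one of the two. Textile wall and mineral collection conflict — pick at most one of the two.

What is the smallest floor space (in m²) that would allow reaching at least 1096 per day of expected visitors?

55

Need the lightest bundle worth ≥ 1096.
tapestry corridor + fossil hall: 1187 expected visitors at 55 m².
No combination under 55 m² hits 1096.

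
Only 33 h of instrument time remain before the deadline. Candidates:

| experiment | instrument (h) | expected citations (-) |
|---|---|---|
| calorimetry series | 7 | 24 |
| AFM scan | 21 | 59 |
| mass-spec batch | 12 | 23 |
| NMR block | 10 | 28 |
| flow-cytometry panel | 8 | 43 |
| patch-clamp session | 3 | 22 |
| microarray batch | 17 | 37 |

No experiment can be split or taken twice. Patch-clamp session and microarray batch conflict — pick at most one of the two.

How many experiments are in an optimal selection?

The maximum expected citations within 33 h is 124.
For example AFM scan + flow-cytometry panel + patch-clamp session achieves it, using 32 h.
Any selection reaching 124 contains exactly 3 experiments.

3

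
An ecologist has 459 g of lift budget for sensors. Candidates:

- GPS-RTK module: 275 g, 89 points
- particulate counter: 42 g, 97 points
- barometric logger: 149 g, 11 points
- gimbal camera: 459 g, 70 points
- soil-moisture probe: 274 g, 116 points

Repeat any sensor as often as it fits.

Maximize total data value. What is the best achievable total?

By data value per g: particulate counter 2.31, soil-moisture probe 0.42, GPS-RTK module 0.32 lead.
Taking 10×particulate counter: 420 g used, 970 in data value.
Every other selection either busts 459 g or fails to beat 970.

970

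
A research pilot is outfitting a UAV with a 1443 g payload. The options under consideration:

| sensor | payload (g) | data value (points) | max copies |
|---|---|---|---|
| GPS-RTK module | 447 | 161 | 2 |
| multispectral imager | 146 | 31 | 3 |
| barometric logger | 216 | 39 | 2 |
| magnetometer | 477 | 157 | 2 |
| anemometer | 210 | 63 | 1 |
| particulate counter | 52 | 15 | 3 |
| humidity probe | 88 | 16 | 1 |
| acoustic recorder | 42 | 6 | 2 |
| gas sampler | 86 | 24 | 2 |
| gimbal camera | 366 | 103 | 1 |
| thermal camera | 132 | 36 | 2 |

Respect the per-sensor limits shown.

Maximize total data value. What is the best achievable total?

Best packing: 2×GPS-RTK module + magnetometer + particulate counter — 1423 g, 494 total.
Every other selection either busts 1443 g or exceeds an availability limit or fails to beat 494.

494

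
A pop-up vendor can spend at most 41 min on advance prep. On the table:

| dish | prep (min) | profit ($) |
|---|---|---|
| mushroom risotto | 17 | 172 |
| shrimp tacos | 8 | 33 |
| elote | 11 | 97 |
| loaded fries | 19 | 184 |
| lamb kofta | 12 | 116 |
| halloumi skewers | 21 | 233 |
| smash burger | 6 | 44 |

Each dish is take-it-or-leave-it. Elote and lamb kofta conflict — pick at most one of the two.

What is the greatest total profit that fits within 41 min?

417

A density-first pass picks mushroom risotto + halloumi skewers — 405 at 38 min.
The 17 min tied up in mushroom risotto is better spent on loaded fries — total rises to 417 (40 min).
Nothing else feasible within 41 min beats 417.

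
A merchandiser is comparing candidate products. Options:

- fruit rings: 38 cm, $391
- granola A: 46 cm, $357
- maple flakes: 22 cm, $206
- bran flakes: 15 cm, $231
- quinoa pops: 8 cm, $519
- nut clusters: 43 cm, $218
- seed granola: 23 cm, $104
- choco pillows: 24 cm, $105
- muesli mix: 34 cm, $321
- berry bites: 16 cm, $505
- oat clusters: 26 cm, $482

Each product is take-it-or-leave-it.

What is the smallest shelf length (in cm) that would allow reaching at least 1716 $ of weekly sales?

Minimise cm subject to total weekly sales ≥ 1716.
bran flakes + quinoa pops + berry bites + oat clusters reaches 1737 using 65 cm.
No combination under 65 cm hits 1716.

65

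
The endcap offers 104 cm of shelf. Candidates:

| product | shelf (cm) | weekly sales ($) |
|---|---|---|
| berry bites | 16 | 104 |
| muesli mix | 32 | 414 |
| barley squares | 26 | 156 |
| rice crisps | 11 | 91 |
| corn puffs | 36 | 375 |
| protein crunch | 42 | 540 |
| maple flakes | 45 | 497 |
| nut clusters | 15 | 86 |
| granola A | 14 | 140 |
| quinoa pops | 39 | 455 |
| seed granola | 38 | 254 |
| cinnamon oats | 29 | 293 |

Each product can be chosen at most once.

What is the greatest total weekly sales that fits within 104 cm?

1247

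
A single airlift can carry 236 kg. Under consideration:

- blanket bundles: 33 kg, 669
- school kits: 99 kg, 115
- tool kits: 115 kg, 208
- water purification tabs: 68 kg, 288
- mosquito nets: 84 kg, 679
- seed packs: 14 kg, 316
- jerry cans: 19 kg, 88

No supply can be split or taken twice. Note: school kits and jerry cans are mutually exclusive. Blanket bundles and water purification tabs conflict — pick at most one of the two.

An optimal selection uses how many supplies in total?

Optimal total is 1779.
For example blanket bundles + school kits + mosquito nets + seed packs achieves it, using 230 kg.
All optima have 4 supplies.

4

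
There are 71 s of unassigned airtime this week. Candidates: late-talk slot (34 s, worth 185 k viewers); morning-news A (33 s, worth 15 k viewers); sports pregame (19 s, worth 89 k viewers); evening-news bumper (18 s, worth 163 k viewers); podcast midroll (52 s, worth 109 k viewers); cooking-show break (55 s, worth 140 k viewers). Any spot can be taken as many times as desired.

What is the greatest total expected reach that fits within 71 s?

511

By expected reach per s: evening-news bumper 9.06, late-talk slot 5.44, sports pregame 4.68, cooking-show break 2.55 lead.
A density-first pass picks 3×evening-news bumper — 489 at 54 s.
The 18 s tied up in evening-news bumper is better spent on late-talk slot — total rises to 511 (70 s).
No other feasible combination exceeds 511.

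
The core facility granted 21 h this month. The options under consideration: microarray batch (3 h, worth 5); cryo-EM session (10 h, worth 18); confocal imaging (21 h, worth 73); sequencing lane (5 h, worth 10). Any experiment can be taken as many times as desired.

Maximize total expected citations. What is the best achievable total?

73

Best packing: confocal imaging — 21 h, 73 total.
Nothing else within 21 h beats 73.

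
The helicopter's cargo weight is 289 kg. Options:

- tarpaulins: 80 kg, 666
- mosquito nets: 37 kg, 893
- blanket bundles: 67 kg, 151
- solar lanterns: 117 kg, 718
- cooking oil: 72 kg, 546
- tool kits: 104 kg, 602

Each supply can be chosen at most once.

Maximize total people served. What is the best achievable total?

By people served per kg: mosquito nets 24.14, tarpaulins 8.32, cooking oil 7.58, solar lanterns 6.14 lead.
Taking the top-ratio supplies first gives tarpaulins + mosquito nets + blanket bundles + cooking oil for 2256 (256 kg).
Dropping cooking oil frees 72 kg; slotting in tool kits (104 kg) lifts the total to 2312 at 288 kg.
Runner-up tarpaulins + mosquito nets + solar lanterns tops out at 2277.

2312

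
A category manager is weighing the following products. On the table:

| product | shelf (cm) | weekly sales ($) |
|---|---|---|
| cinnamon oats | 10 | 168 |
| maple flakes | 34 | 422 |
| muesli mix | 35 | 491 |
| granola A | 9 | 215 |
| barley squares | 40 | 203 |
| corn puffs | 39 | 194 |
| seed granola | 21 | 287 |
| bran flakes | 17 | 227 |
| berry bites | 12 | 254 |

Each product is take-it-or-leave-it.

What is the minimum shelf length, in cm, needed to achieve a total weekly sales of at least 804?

Look for the lowest-shelf combination reaching 804.
cinnamon oats + granola A + bran flakes + berry bites: 864 weekly sales at 48 cm.
Any bundle with less than 48 cm falls short of 804.

48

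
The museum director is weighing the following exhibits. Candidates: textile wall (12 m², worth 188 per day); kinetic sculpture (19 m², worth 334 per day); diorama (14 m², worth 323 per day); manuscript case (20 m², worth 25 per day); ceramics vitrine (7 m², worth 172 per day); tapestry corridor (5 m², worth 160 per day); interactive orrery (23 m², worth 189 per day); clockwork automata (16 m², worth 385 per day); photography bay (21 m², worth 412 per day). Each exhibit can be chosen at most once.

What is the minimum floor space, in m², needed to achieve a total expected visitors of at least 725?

Minimise m² subject to total expected visitors ≥ 725.
textile wall + tapestry corridor + clockwork automata reaches 733 using 33 m².
No combination under 33 m² hits 725.

33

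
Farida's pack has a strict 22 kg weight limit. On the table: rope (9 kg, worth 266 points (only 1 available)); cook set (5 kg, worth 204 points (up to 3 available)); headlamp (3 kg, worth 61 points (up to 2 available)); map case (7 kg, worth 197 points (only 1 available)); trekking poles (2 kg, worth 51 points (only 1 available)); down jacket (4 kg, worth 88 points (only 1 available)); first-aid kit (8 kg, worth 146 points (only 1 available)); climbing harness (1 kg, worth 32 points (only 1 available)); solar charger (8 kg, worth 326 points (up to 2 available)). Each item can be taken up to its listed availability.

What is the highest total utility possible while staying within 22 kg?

888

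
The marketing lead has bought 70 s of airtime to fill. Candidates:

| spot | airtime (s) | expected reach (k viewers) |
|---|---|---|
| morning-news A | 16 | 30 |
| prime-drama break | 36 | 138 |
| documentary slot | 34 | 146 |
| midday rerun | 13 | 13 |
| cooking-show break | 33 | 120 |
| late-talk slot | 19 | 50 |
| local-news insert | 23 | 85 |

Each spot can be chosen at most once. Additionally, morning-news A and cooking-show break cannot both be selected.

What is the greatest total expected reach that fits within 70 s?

Ranking by ratio (expected reach/s): documentary slot 4.29, prime-drama break 3.83, local-news insert 3.70.
The ratio ordering already packs tightly: prime-drama break + documentary slot, 70 s, 284.

284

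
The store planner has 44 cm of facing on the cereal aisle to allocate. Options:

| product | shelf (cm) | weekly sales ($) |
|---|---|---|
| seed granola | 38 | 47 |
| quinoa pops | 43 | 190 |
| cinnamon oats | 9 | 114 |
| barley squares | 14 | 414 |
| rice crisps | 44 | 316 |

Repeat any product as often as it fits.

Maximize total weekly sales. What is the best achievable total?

1242

Taking 3×barley squares: 42 cm used, 1242 in weekly sales.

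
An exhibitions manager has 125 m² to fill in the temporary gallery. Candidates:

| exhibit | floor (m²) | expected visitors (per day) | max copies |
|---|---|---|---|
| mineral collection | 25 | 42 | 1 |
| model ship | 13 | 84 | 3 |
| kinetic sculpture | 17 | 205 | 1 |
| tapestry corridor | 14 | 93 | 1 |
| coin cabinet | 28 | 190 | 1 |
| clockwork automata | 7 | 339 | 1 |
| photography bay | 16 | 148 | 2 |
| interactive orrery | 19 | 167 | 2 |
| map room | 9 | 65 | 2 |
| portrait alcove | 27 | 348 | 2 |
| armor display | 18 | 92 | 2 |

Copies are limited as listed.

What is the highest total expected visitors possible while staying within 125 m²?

1639

Ranking by ratio (expected visitors/m²): clockwork automata 48.43, portrait alcove 12.89, kinetic sculpture 12.06.
The ratio heuristic lands on kinetic sculpture + clockwork automata + 2×photography bay + map room + 2×portrait alcove (1601) but leaves 6 m² idle.
Replace 2×photography bay with 2×interactive orrery: the trade gains 38 net, giving 1639 at 125 m².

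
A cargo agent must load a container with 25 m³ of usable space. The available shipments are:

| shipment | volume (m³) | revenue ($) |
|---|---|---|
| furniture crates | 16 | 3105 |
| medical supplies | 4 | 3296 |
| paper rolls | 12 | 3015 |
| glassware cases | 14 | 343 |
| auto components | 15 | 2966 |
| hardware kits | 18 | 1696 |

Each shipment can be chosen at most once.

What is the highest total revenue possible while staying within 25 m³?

The ratio heuristic lands on medical supplies + paper rolls (6311) but leaves 9 m³ idle.
Dropping paper rolls frees 12 m³; slotting in furniture crates (16 m³) lifts the total to 6401 at 20 m³.
Nothing else within 25 m³ beats 6401.

6401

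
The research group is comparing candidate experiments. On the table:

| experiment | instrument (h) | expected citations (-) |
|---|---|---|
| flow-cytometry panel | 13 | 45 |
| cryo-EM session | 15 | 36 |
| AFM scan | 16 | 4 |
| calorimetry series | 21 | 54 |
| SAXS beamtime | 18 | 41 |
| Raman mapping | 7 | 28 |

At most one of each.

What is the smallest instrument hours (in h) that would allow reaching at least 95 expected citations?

34

Need the lightest bundle worth ≥ 95.
flow-cytometry panel + calorimetry series: 99 expected citations at 34 h.
Below 34 h the best achievable stays under 95.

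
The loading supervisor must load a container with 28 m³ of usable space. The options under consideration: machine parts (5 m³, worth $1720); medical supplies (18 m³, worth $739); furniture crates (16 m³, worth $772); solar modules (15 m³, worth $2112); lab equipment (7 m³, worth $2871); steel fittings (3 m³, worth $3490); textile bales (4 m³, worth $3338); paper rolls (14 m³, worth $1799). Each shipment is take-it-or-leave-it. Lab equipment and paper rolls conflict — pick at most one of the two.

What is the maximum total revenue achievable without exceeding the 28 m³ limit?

11419

Machine parts + lab equipment + steel fittings + textile bales uses 19 of the 28 m³ and totals 11419.
Nothing else feasible within 28 m³ beats 11419.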